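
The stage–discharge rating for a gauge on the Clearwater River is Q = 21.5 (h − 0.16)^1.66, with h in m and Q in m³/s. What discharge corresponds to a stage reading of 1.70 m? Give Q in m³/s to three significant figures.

44.0 m³/s

Q = 21.5 × (1.70 − 0.16)^1.66 = 21.5 × 1.54^1.66 = 44.03 m³/s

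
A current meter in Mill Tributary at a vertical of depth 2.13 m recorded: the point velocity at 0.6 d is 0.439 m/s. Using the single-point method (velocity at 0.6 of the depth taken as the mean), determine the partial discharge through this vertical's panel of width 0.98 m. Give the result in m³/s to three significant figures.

0.916 m³/s

v̄ = v₀.₆ = 0.439 m/s
q = v̄ × d × w = 0.4390 × 2.13 × 0.98 = 0.9164 m³/s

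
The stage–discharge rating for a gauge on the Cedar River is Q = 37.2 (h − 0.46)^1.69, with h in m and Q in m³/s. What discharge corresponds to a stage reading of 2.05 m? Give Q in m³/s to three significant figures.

81.5 m³/s

Q = 37.2 × (2.05 − 0.46)^1.69 = 37.2 × 1.59^1.69 = 81.45 m³/s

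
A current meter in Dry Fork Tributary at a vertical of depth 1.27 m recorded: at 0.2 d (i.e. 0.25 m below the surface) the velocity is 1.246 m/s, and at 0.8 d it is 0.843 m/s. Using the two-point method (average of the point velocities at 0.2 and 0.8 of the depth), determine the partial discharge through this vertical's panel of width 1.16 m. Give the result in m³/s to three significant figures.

v̄ = (1.246 + 0.843) / 2 = 1.045 m/s
q = v̄ × d × w = 1.045 × 1.27 × 1.16 = 1.539 m³/s

1.54 m³/s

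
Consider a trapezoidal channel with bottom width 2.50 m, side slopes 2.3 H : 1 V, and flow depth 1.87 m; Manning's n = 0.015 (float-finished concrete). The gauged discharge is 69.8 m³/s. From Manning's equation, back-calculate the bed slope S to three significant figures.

A = (b + z·y)·y = (2.50 + 2.3×1.87)×1.87 = 12.72 m²
P = b + 2y√(1+z²) = 2.50 + 2×1.87×√(1+2.3²) = 11.88 m
R = A/P = 12.72/11.88 = 1.071 m
S = (Q·n / (1·A·R^(2/3)))² = (69.8×0.015 / (1×12.72×1.046))² = 0.006189

0.00619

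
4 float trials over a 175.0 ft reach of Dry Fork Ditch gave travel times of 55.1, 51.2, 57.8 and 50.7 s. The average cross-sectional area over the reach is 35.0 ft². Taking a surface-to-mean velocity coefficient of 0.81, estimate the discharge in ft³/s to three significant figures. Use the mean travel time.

92.4 ft³/s

t̄ = (55.1 + 51.2 + 57.8 + 50.7) / 4 = 53.7 s
v_surface = L / t̄ = 175.0 / 53.7 = 3.259 ft/s
v_mean = 0.81 × 3.259 = 2.640 ft/s
Q = A × v_mean = 35.0 × 2.640 = 92.39 ft³/s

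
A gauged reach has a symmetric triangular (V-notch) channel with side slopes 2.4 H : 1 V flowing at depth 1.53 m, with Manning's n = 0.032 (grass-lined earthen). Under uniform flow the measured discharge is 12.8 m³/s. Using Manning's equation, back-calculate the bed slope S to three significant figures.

A = z·y² = 2.4×1.53² = 5.618 m²
P = 2y√(1+z²) = 2×1.53×√(1+2.4²) = 7.956 m
R = A/P = 5.618/7.956 = 0.7062 m
S = (Q·n / (1·A·R^(2/3)))² = (12.8×0.032 / (1×5.618×0.7930))² = 0.008453

0.00845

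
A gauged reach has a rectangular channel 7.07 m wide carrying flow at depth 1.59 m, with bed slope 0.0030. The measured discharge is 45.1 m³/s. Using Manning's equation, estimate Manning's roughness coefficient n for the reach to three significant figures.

A = b·y = 7.07 × 1.59 = 11.24 m²
P = b + 2y = 7.07 + 2×1.59 = 10.25 m
R = A/P = 11.24/10.25 = 1.097 m
n = (1/Q)·A·R^(2/3)·S^(1/2) = (1/45.1) × 11.24 × 1.063 × 0.05477 = 0.01452

0.0145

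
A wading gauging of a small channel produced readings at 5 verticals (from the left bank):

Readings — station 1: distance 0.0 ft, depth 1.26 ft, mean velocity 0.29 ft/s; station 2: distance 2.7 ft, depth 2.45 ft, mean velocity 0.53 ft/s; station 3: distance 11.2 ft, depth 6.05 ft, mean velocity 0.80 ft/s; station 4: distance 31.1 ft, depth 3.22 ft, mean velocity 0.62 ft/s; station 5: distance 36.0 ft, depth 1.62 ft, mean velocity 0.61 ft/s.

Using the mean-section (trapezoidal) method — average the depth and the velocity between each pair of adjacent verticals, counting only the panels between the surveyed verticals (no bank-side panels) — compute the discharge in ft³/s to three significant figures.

Panel 1-2: Δb = 2.7 ft, d̄ = (1.26+2.45)/2 = 1.855, v̄ = (0.29+0.53)/2 = 0.41 → q = 2.7×1.855×0.41 = 2.053 ft³/s
Panel 2-3: Δb = 8.5 ft, d̄ = (2.45+6.05)/2 = 4.25, v̄ = (0.53+0.80)/2 = 0.665 → q = 8.5×4.25×0.665 = 24.02 ft³/s
Panel 3-4: Δb = 19.9 ft, d̄ = (6.05+3.22)/2 = 4.635, v̄ = (0.80+0.62)/2 = 0.71 → q = 19.9×4.635×0.71 = 65.49 ft³/s
Panel 4-5: Δb = 4.9 ft, d̄ = (3.22+1.62)/2 = 2.42, v̄ = (0.62+0.61)/2 = 0.615 → q = 4.9×2.42×0.615 = 7.293 ft³/s
Q = Σ q = 98.86 ft³/s

98.9 ft³/s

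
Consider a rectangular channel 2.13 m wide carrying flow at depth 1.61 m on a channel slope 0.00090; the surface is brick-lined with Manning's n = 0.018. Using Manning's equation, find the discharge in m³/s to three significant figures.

A = b·y = 2.13 × 1.61 = 3.429 m²
P = b + 2y = 2.13 + 2×1.61 = 5.350 m
R = A/P = 3.429/5.350 = 0.6410 m
Q = (1/n)·A·R^(2/3)·S^(1/2) = (1/0.018) × 3.429 × 0.6410^(2/3) × 0.00090^(1/2) = 4.249 m³/s

4.25 m³/s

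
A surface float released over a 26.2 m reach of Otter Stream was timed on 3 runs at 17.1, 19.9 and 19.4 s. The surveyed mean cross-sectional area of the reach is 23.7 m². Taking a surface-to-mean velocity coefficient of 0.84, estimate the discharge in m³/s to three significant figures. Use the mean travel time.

27.7 m³/s

t̄ = (17.1 + 19.9 + 19.4) / 3 = 18.8 s
v_surface = L / t̄ = 26.2 / 18.8 = 1.394 m/s
v_mean = 0.84 × 1.394 = 1.171 m/s
Q = A × v_mean = 23.7 × 1.171 = 27.74 m³/s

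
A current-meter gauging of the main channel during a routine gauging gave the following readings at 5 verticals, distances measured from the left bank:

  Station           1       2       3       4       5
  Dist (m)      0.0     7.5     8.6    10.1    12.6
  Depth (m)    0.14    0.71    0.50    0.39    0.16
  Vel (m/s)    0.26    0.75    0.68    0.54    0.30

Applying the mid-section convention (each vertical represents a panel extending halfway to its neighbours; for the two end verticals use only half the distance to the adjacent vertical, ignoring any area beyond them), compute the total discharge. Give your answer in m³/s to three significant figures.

w_1 = (7.5 − 0.0)/2 = 3.75 m; q_1 = 0.26 × 0.14 × 3.75 = 0.1365 m³/s
w_2 = (8.6 − 0.0)/2 = 4.3 m; q_2 = 0.75 × 0.71 × 4.3 = 2.290 m³/s
w_3 = (10.1 − 7.5)/2 = 1.3 m; q_3 = 0.68 × 0.50 × 1.3 = 0.4420 m³/s
w_4 = (12.6 − 8.6)/2 = 2 m; q_4 = 0.54 × 0.39 × 2 = 0.4212 m³/s
w_5 = (12.6 − 10.1)/2 = 1.25 m; q_5 = 0.30 × 0.16 × 1.25 = 0.06000 m³/s
Q = Σ qᵢ = 3.349 m³/s

3.35 m³/s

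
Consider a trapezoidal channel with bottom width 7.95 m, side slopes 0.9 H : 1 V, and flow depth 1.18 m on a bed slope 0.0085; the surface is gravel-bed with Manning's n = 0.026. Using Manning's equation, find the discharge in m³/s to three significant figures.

A = (b + z·y)·y = (7.95 + 0.9×1.18)×1.18 = 10.63 m²
P = b + 2y√(1+z²) = 7.95 + 2×1.18×√(1+0.9²) = 11.13 m
R = A/P = 10.63/11.13 = 0.9559 m
Q = (1/n)·A·R^(2/3)·S^(1/2) = (1/0.026) × 10.63 × 0.9559^(2/3) × 0.0085^(1/2) = 36.59 m³/s

36.6 m³/s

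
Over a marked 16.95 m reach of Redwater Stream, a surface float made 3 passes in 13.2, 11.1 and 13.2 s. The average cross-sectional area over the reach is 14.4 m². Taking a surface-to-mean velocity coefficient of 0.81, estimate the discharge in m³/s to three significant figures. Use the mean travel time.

15.8 m³/s

t̄ = (13.2 + 11.1 + 13.2) / 3 = 12.5 s
v_surface = L / t̄ = 16.95 / 12.5 = 1.356 m/s
v_mean = 0.81 × 1.356 = 1.098 m/s
Q = A × v_mean = 14.4 × 1.098 = 15.82 m³/s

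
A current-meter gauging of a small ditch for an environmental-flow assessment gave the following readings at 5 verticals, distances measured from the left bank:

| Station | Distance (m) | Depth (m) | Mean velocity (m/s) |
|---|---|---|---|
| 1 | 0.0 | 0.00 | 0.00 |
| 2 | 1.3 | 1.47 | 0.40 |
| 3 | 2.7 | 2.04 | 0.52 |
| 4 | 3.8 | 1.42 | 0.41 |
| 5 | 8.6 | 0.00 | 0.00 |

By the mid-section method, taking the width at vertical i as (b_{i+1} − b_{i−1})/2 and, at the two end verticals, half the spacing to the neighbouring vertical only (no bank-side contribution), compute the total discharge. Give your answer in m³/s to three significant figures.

3.84 m³/s

w_2 = (2.7 − 0.0)/2 = 1.35 m; q_2 = 0.40 × 1.47 × 1.35 = 0.7938 m³/s
w_3 = (3.8 − 1.3)/2 = 1.25 m; q_3 = 0.52 × 2.04 × 1.25 = 1.326 m³/s
w_4 = (8.6 − 2.7)/2 = 2.95 m; q_4 = 0.41 × 1.42 × 2.95 = 1.717 m³/s
Stations 1, 5 contribute zero (depth or velocity is 0).
Q = Σ qᵢ = 3.837 m³/s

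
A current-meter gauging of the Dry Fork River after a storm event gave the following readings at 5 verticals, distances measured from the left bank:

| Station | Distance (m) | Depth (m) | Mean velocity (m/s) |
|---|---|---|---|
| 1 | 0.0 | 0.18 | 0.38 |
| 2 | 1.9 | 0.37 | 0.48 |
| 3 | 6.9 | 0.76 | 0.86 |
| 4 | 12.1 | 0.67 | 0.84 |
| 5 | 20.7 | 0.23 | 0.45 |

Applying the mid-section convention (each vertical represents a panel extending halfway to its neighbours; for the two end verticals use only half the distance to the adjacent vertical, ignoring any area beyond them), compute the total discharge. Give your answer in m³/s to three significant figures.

w_1 = (1.9 − 0.0)/2 = 0.95 m; q_1 = 0.38 × 0.18 × 0.95 = 0.06498 m³/s
w_2 = (6.9 − 0.0)/2 = 3.45 m; q_2 = 0.48 × 0.37 × 3.45 = 0.6127 m³/s
w_3 = (12.1 − 1.9)/2 = 5.1 m; q_3 = 0.86 × 0.76 × 5.1 = 3.333 m³/s
w_4 = (20.7 − 6.9)/2 = 6.9 m; q_4 = 0.84 × 0.67 × 6.9 = 3.883 m³/s
w_5 = (20.7 − 12.1)/2 = 4.3 m; q_5 = 0.45 × 0.23 × 4.3 = 0.4451 m³/s
Q = Σ qᵢ = 8.339 m³/s

8.34 m³/s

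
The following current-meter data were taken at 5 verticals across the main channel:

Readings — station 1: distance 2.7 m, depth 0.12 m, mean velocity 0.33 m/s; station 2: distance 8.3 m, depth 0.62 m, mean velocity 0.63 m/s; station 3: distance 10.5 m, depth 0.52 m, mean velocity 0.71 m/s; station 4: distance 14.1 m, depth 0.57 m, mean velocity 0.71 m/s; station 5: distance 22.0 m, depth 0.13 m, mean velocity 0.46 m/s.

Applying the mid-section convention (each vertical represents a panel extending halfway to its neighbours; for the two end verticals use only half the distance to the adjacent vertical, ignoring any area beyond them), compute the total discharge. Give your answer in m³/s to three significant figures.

5.27 m³/s

w_1 = (8.3 − 2.7)/2 = 2.8 m; q_1 = 0.33 × 0.12 × 2.8 = 0.1109 m³/s
w_2 = (10.5 − 2.7)/2 = 3.9 m; q_2 = 0.63 × 0.62 × 3.9 = 1.523 m³/s
w_3 = (14.1 − 8.3)/2 = 2.9 m; q_3 = 0.71 × 0.52 × 2.9 = 1.071 m³/s
w_4 = (22.0 − 10.5)/2 = 5.75 m; q_4 = 0.71 × 0.57 × 5.75 = 2.327 m³/s
w_5 = (22.0 − 14.1)/2 = 3.95 m; q_5 = 0.46 × 0.13 × 3.95 = 0.2362 m³/s
Q = Σ qᵢ = 5.268 m³/s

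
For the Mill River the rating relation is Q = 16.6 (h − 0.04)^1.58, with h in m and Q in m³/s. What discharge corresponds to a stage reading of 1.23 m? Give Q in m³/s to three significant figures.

21.9 m³/s

Q = 16.6 × (1.23 − 0.04)^1.58 = 16.6 × 1.19^1.58 = 21.85 m³/s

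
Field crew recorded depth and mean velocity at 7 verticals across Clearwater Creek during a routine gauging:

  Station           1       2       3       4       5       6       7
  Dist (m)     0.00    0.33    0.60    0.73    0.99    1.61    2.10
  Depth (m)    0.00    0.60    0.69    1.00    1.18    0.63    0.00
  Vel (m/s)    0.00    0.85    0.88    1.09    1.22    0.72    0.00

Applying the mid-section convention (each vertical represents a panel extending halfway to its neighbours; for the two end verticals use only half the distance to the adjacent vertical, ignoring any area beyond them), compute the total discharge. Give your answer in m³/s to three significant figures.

1.37 m³/s

w_2 = (0.60 − 0.00)/2 = 0.3 m; q_2 = 0.85 × 0.60 × 0.3 = 0.1530 m³/s
w_3 = (0.73 − 0.33)/2 = 0.2 m; q_3 = 0.88 × 0.69 × 0.2 = 0.1214 m³/s
w_4 = (0.99 − 0.60)/2 = 0.195 m; q_4 = 1.09 × 1.00 × 0.195 = 0.2126 m³/s
w_5 = (1.61 − 0.73)/2 = 0.44 m; q_5 = 1.22 × 1.18 × 0.44 = 0.6334 m³/s
w_6 = (2.10 − 0.99)/2 = 0.555 m; q_6 = 0.72 × 0.63 × 0.555 = 0.2517 m³/s
Stations 1, 7 contribute zero (depth or velocity is 0).
Q = Σ qᵢ = 1.372 m³/s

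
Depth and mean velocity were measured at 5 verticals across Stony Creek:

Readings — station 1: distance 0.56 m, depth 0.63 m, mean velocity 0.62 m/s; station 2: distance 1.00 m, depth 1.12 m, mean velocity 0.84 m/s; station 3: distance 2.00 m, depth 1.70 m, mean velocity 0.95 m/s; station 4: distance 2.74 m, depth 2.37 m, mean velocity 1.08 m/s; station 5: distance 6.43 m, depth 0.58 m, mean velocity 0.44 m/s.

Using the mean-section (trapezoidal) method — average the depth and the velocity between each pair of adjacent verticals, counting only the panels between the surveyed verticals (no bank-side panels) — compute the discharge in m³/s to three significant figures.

Panel 1-2: Δb = 0.44 m, d̄ = (0.63+1.12)/2 = 0.875, v̄ = (0.62+0.84)/2 = 0.73 → q = 0.44×0.875×0.73 = 0.2811 m³/s
Panel 2-3: Δb = 1 m, d̄ = (1.12+1.70)/2 = 1.41, v̄ = (0.84+0.95)/2 = 0.895 → q = 1×1.41×0.895 = 1.262 m³/s
Panel 3-4: Δb = 0.74 m, d̄ = (1.70+2.37)/2 = 2.035, v̄ = (0.95+1.08)/2 = 1.015 → q = 0.74×2.035×1.015 = 1.528 m³/s
Panel 4-5: Δb = 3.69 m, d̄ = (2.37+0.58)/2 = 1.475, v̄ = (1.08+0.44)/2 = 0.76 → q = 3.69×1.475×0.76 = 4.136 m³/s
Q = Σ q = 7.208 m³/s

7.21 m³/s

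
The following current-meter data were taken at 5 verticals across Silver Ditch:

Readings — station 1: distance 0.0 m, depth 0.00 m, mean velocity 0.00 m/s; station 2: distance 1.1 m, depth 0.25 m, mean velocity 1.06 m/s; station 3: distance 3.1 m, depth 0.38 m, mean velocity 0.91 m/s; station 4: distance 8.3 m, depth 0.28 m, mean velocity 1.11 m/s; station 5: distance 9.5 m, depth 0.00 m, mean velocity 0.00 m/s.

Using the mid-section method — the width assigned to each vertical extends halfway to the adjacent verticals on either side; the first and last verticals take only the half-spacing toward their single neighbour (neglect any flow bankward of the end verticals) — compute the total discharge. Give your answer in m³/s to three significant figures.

w_2 = (3.1 − 0.0)/2 = 1.55 m; q_2 = 1.06 × 0.25 × 1.55 = 0.4108 m³/s
w_3 = (8.3 − 1.1)/2 = 3.6 m; q_3 = 0.91 × 0.38 × 3.6 = 1.245 m³/s
w_4 = (9.5 − 3.1)/2 = 3.2 m; q_4 = 1.11 × 0.28 × 3.2 = 0.9946 m³/s
Stations 1, 5 contribute zero (depth or velocity is 0).
Q = Σ qᵢ = 2.650 m³/s

2.65 m³/s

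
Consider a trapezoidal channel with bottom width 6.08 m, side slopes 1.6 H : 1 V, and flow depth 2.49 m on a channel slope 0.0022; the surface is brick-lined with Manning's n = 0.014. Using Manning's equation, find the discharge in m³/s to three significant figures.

116 m³/s

A = (b + z·y)·y = (6.08 + 1.6×2.49)×2.49 = 25.06 m²
P = b + 2y√(1+z²) = 6.08 + 2×2.49×√(1+1.6²) = 15.48 m
R = A/P = 25.06/15.48 = 1.619 m
Q = (1/n)·A·R^(2/3)·S^(1/2) = (1/0.014) × 25.06 × 1.619^(2/3) × 0.0022^(1/2) = 115.8 m³/s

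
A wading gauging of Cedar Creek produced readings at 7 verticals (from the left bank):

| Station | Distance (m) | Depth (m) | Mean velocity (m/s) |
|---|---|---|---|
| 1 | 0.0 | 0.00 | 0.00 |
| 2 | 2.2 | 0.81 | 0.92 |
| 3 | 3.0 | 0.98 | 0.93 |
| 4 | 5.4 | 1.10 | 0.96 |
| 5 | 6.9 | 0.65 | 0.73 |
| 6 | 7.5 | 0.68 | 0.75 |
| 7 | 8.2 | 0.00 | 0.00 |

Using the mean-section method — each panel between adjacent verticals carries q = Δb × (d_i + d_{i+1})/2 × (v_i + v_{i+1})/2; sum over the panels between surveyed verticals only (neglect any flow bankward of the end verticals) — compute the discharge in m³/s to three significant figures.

4.92 m³/s

Panel 1-2: Δb = 2.2 m, d̄ = (0.00+0.81)/2 = 0.405, v̄ = (0.00+0.92)/2 = 0.46 → q = 2.2×0.405×0.46 = 0.4099 m³/s
Panel 2-3: Δb = 0.8 m, d̄ = (0.81+0.98)/2 = 0.895, v̄ = (0.92+0.93)/2 = 0.925 → q = 0.8×0.895×0.925 = 0.6623 m³/s
Panel 3-4: Δb = 2.4 m, d̄ = (0.98+1.10)/2 = 1.04, v̄ = (0.93+0.96)/2 = 0.945 → q = 2.4×1.04×0.945 = 2.359 m³/s
Panel 4-5: Δb = 1.5 m, d̄ = (1.10+0.65)/2 = 0.875, v̄ = (0.96+0.73)/2 = 0.845 → q = 1.5×0.875×0.845 = 1.109 m³/s
Panel 5-6: Δb = 0.6 m, d̄ = (0.65+0.68)/2 = 0.665, v̄ = (0.73+0.75)/2 = 0.74 → q = 0.6×0.665×0.74 = 0.2953 m³/s
Panel 6-7: Δb = 0.7 m, d̄ = (0.68+0.00)/2 = 0.34, v̄ = (0.75+0.00)/2 = 0.375 → q = 0.7×0.34×0.375 = 0.08925 m³/s
Q = Σ q = 4.924 m³/s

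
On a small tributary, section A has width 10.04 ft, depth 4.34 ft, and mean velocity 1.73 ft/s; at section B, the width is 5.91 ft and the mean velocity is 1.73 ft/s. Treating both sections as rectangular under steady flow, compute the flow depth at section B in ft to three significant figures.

Q = A₁V₁ = (10.04×4.34) × 1.73 = 75.38 ft³/s
d₂ = Q/(b₂ V₂) = 75.38/(5.91×1.73) = 7.373 ft

7.37 ft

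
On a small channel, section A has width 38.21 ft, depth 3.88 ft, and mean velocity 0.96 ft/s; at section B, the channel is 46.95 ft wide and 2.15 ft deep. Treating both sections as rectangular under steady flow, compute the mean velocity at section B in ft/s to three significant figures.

Q = A₁V₁ = (38.21×3.88) × 0.96 = 142.3 ft³/s
A₂ = 46.95 × 2.15 = 100.9 ft²
V₂ = Q/A₂ = 142.3/100.9 = 1.410 ft/s

1.41 ft/s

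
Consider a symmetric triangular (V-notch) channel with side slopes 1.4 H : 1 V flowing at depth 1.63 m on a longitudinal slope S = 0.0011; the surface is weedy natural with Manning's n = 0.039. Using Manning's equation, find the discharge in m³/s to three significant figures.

A = z·y² = 1.4×1.63² = 3.720 m²
P = 2y√(1+z²) = 2×1.63×√(1+1.4²) = 5.609 m
R = A/P = 3.720/5.609 = 0.6632 m
Q = (1/n)·A·R^(2/3)·S^(1/2) = (1/0.039) × 3.720 × 0.6632^(2/3) × 0.0011^(1/2) = 2.406 m³/s

2.41 m³/s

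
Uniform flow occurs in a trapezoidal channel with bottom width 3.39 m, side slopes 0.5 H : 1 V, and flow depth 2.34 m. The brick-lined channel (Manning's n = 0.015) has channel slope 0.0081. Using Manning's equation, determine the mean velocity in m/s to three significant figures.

A = (b + z·y)·y = (3.39 + 0.5×2.34)×2.34 = 10.67 m²
P = b + 2y√(1+z²) = 3.39 + 2×2.34×√(1+0.5²) = 8.622 m
R = A/P = 10.67/8.622 = 1.238 m
Q = (1/n)·A·R^(2/3)·S^(1/2) = (1/0.015) × 10.67 × 1.238^(2/3) × 0.0081^(1/2) = 73.80 m³/s
V = Q/A = 73.80/10.67 = 6.916 m/s

6.92 m/s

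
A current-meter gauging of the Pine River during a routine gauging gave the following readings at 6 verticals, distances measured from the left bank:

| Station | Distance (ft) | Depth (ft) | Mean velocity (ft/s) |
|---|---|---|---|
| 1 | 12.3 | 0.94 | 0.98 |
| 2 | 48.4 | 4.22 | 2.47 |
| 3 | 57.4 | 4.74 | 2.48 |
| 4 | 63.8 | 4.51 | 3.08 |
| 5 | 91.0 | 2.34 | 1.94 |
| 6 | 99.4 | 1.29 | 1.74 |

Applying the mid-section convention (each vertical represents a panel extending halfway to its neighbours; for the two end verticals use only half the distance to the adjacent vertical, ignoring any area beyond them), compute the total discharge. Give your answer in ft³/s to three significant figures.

666 ft³/s

w_1 = (48.4 − 12.3)/2 = 18.05 ft; q_1 = 0.98 × 0.94 × 18.05 = 16.63 ft³/s
w_2 = (57.4 − 12.3)/2 = 22.55 ft; q_2 = 2.47 × 4.22 × 22.55 = 235.0 ft³/s
w_3 = (63.8 − 48.4)/2 = 7.7 ft; q_3 = 2.48 × 4.74 × 7.7 = 90.52 ft³/s
w_4 = (91.0 − 57.4)/2 = 16.8 ft; q_4 = 3.08 × 4.51 × 16.8 = 233.4 ft³/s
w_5 = (99.4 − 63.8)/2 = 17.8 ft; q_5 = 1.94 × 2.34 × 17.8 = 80.80 ft³/s
w_6 = (99.4 − 91.0)/2 = 4.2 ft; q_6 = 1.74 × 1.29 × 4.2 = 9.427 ft³/s
Q = Σ qᵢ = 665.8 ft³/s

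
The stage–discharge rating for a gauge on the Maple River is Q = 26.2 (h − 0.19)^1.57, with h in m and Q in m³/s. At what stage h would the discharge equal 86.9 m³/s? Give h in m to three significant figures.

2.34 m

h − h₀ = (Q/C)^(1/b) = (86.9/26.2)^(1/1.57) = 2.146 m
h = 0.19 + 2.146 = 2.336 m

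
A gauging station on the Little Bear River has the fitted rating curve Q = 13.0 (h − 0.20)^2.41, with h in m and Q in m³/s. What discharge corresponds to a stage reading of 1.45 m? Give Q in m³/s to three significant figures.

22.3 m³/s

Q = 13.0 × (1.45 − 0.20)^2.41 = 13.0 × 1.25^2.41 = 22.26 m³/s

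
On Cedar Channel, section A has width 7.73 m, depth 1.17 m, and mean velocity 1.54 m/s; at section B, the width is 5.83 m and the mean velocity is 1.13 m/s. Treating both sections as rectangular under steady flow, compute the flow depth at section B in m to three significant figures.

Q = A₁V₁ = (7.73×1.17) × 1.54 = 13.93 m³/s
d₂ = Q/(b₂ V₂) = 13.93/(5.83×1.13) = 2.114 m

2.11 m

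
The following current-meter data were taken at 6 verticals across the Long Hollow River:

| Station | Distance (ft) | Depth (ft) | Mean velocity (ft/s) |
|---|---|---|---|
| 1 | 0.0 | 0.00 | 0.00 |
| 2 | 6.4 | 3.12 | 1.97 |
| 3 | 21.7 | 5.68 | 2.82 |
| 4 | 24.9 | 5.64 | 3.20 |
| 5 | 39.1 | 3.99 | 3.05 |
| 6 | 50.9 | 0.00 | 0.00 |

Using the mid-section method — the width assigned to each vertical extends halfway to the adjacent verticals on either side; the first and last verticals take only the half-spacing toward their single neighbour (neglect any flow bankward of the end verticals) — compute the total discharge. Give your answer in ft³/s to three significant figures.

530 ft³/s

w_2 = (21.7 − 0.0)/2 = 10.85 ft; q_2 = 1.97 × 3.12 × 10.85 = 66.69 ft³/s
w_3 = (24.9 − 6.4)/2 = 9.25 ft; q_3 = 2.82 × 5.68 × 9.25 = 148.2 ft³/s
w_4 = (39.1 − 21.7)/2 = 8.7 ft; q_4 = 3.20 × 5.64 × 8.7 = 157.0 ft³/s
w_5 = (50.9 − 24.9)/2 = 13 ft; q_5 = 3.05 × 3.99 × 13 = 158.2 ft³/s
Stations 1, 6 contribute zero (depth or velocity is 0).
Q = Σ qᵢ = 530.1 ft³/s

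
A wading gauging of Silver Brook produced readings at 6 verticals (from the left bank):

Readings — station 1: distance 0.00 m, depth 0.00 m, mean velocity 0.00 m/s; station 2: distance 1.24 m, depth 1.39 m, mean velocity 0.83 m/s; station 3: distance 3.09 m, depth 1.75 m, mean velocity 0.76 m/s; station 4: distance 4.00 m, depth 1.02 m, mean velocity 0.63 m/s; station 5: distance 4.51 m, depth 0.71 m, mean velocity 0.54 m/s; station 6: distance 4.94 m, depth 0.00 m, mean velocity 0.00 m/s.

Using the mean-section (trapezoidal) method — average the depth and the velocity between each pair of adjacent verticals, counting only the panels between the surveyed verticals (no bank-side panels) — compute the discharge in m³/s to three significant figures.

3.84 m³/s

Panel 1-2: Δb = 1.24 m, d̄ = (0.00+1.39)/2 = 0.695, v̄ = (0.00+0.83)/2 = 0.415 → q = 1.24×0.695×0.415 = 0.3576 m³/s
Panel 2-3: Δb = 1.85 m, d̄ = (1.39+1.75)/2 = 1.57, v̄ = (0.83+0.76)/2 = 0.795 → q = 1.85×1.57×0.795 = 2.309 m³/s
Panel 3-4: Δb = 0.91 m, d̄ = (1.75+1.02)/2 = 1.385, v̄ = (0.76+0.63)/2 = 0.695 → q = 0.91×1.385×0.695 = 0.8759 m³/s
Panel 4-5: Δb = 0.51 m, d̄ = (1.02+0.71)/2 = 0.865, v̄ = (0.63+0.54)/2 = 0.585 → q = 0.51×0.865×0.585 = 0.2581 m³/s
Panel 5-6: Δb = 0.43 m, d̄ = (0.71+0.00)/2 = 0.355, v̄ = (0.54+0.00)/2 = 0.27 → q = 0.43×0.355×0.27 = 0.04122 m³/s
Q = Σ q = 3.842 m³/s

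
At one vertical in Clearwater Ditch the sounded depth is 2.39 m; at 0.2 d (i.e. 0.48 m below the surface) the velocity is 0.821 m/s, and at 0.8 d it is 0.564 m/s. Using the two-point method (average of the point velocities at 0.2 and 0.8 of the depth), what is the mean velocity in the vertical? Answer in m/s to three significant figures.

v̄ = (0.821 + 0.564) / 2 = 0.6925 m/s

0.693 m/s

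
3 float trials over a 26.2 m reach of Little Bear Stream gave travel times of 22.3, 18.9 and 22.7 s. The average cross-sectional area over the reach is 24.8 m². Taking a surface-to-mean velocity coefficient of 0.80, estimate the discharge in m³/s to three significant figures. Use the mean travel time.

24.4 m³/s

t̄ = (22.3 + 18.9 + 22.7) / 3 = 21.3 s
v_surface = L / t̄ = 26.2 / 21.3 = 1.230 m/s
v_mean = 0.80 × 1.230 = 0.9840 m/s
Q = A × v_mean = 24.8 × 0.9840 = 24.40 m³/s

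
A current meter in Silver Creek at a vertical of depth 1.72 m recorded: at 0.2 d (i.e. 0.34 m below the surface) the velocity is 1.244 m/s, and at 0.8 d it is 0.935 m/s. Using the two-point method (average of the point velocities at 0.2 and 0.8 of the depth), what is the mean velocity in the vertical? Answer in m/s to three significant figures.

v̄ = (1.244 + 0.935) / 2 = 1.090 m/s

1.09 m/s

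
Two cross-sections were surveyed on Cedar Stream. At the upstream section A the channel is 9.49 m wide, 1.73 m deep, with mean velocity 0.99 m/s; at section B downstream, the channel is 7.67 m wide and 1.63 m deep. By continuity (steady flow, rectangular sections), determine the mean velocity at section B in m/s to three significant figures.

Q = A₁V₁ = (9.49×1.73) × 0.99 = 16.25 m³/s
A₂ = 7.67 × 1.63 = 12.50 m²
V₂ = Q/A₂ = 16.25/12.50 = 1.300 m/s

1.30 m/s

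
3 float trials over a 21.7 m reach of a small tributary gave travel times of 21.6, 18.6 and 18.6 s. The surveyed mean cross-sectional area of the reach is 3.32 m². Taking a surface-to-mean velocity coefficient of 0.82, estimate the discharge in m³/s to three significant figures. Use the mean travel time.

3.01 m³/s

t̄ = (21.6 + 18.6 + 18.6) / 3 = 19.6 s
v_surface = L / t̄ = 21.7 / 19.6 = 1.107 m/s
v_mean = 0.82 × 1.107 = 0.9079 m/s
Q = A × v_mean = 3.32 × 0.9079 = 3.014 m³/s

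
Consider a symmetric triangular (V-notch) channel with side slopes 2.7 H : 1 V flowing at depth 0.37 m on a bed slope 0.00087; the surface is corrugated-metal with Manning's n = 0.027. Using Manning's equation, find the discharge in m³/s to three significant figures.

A = z·y² = 2.7×0.37² = 0.3696 m²
P = 2y√(1+z²) = 2×0.37×√(1+2.7²) = 2.131 m
R = A/P = 0.3696/2.131 = 0.1735 m
Q = (1/n)·A·R^(2/3)·S^(1/2) = (1/0.027) × 0.3696 × 0.1735^(2/3) × 0.00087^(1/2) = 0.1256 m³/s

0.126 m³/s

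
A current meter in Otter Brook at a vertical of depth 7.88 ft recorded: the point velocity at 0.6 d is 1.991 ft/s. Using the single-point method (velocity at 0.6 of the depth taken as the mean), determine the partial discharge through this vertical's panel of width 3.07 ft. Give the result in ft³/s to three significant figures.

48.2 ft³/s

v̄ = v₀.₆ = 1.991 ft/s
q = v̄ × d × w = 1.991 × 7.88 × 3.07 = 48.17 ft³/s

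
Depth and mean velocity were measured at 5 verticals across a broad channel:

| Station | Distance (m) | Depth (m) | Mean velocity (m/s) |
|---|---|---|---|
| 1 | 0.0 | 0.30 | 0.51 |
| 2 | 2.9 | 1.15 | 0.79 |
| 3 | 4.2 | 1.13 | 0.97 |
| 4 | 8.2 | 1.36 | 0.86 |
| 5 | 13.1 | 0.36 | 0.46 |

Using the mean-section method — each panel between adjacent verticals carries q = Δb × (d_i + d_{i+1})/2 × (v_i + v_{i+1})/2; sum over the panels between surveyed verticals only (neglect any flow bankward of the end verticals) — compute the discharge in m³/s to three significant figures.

Panel 1-2: Δb = 2.9 m, d̄ = (0.30+1.15)/2 = 0.725, v̄ = (0.51+0.79)/2 = 0.65 → q = 2.9×0.725×0.65 = 1.367 m³/s
Panel 2-3: Δb = 1.3 m, d̄ = (1.15+1.13)/2 = 1.14, v̄ = (0.79+0.97)/2 = 0.88 → q = 1.3×1.14×0.88 = 1.304 m³/s
Panel 3-4: Δb = 4 m, d̄ = (1.13+1.36)/2 = 1.245, v̄ = (0.97+0.86)/2 = 0.915 → q = 4×1.245×0.915 = 4.557 m³/s
Panel 4-5: Δb = 4.9 m, d̄ = (1.36+0.36)/2 = 0.86, v̄ = (0.86+0.46)/2 = 0.66 → q = 4.9×0.86×0.66 = 2.781 m³/s
Q = Σ q = 10.01 m³/s

10.0 m³/s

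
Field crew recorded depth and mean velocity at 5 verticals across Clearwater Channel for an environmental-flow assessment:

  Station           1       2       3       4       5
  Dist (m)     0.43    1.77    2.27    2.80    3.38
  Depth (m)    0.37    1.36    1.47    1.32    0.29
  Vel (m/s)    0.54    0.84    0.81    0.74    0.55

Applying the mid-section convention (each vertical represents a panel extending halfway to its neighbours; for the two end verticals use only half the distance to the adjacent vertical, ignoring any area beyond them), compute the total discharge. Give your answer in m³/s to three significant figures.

w_1 = (1.77 − 0.43)/2 = 0.67 m; q_1 = 0.54 × 0.37 × 0.67 = 0.1339 m³/s
w_2 = (2.27 − 0.43)/2 = 0.92 m; q_2 = 0.84 × 1.36 × 0.92 = 1.051 m³/s
w_3 = (2.80 − 1.77)/2 = 0.515 m; q_3 = 0.81 × 1.47 × 0.515 = 0.6132 m³/s
w_4 = (3.38 − 2.27)/2 = 0.555 m; q_4 = 0.74 × 1.32 × 0.555 = 0.5421 m³/s
w_5 = (3.38 − 2.80)/2 = 0.29 m; q_5 = 0.55 × 0.29 × 0.29 = 0.04626 m³/s
Q = Σ qᵢ = 2.386 m³/s

2.39 m³/s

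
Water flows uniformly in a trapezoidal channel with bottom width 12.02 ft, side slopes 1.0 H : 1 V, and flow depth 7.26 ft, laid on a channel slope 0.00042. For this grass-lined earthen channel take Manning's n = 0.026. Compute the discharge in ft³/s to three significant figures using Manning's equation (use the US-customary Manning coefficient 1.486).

434 ft³/s

A = (b + z·y)·y = (12.02 + 1.0×7.26)×7.26 = 140.0 ft²
P = b + 2y√(1+z²) = 12.02 + 2×7.26×√(1+1.0²) = 32.55 ft
R = A/P = 140.0/32.55 = 4.300 ft
Q = (1.486/n)·A·R^(2/3)·S^(1/2) = (1.486/0.026) × 140.0 × 4.300^(2/3) × 0.00042^(1/2) = 433.5 ft³/s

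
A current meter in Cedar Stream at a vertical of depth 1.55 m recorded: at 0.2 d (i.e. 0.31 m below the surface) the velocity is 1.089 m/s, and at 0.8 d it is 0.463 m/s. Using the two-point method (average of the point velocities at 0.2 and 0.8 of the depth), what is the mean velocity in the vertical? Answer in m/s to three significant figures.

v̄ = (1.089 + 0.463) / 2 = 0.7760 m/s

0.776 m/s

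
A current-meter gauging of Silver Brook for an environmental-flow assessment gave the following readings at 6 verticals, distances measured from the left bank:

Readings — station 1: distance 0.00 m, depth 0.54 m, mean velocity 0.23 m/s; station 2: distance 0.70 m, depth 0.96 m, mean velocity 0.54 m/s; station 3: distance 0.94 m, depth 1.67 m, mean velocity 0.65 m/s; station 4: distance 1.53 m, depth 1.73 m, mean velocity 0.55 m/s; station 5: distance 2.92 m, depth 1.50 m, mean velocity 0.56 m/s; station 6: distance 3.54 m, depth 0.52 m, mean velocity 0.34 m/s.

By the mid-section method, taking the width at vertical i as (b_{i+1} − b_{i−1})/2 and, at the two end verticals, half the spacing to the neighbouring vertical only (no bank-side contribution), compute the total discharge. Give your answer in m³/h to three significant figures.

9280 m³/h

w_1 = (0.70 − 0.00)/2 = 0.35 m; q_1 = 0.23 × 0.54 × 0.35 = 0.04347 m³/s
w_2 = (0.94 − 0.00)/2 = 0.47 m; q_2 = 0.54 × 0.96 × 0.47 = 0.2436 m³/s
w_3 = (1.53 − 0.70)/2 = 0.415 m; q_3 = 0.65 × 1.67 × 0.415 = 0.4505 m³/s
w_4 = (2.92 − 0.94)/2 = 0.99 m; q_4 = 0.55 × 1.73 × 0.99 = 0.9420 m³/s
w_5 = (3.54 − 1.53)/2 = 1.005 m; q_5 = 0.56 × 1.50 × 1.005 = 0.8442 m³/s
w_6 = (3.54 − 2.92)/2 = 0.31 m; q_6 = 0.34 × 0.52 × 0.31 = 0.05481 m³/s
Q = Σ qᵢ = 2.579 m³/s
= 2.579 × 3600 = 9283 m³/h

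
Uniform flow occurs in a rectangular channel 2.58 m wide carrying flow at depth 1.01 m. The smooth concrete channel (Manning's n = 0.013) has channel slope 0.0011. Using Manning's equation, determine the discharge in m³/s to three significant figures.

4.55 m³/s

A = b·y = 2.58 × 1.01 = 2.606 m²
P = b + 2y = 2.58 + 2×1.01 = 4.600 m
R = A/P = 2.606/4.600 = 0.5665 m
Q = (1/n)·A·R^(2/3)·S^(1/2) = (1/0.013) × 2.606 × 0.5665^(2/3) × 0.0011^(1/2) = 4.551 m³/s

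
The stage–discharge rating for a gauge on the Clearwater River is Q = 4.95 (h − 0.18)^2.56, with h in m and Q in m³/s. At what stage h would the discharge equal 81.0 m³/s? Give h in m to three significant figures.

3.16 m

h − h₀ = (Q/C)^(1/b) = (81.0/4.95)^(1/2.56) = 2.980 m
h = 0.18 + 2.980 = 3.160 m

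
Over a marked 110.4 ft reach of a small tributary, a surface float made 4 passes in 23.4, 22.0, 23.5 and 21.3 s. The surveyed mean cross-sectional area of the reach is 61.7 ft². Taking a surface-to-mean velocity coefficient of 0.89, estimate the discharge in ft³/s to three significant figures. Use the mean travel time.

269 ft³/s

t̄ = (23.4 + 22.0 + 23.5 + 21.3) / 4 = 22.55 s
v_surface = L / t̄ = 110.4 / 22.55 = 4.896 ft/s
v_mean = 0.89 × 4.896 = 4.357 ft/s
Q = A × v_mean = 61.7 × 4.357 = 268.8 ft³/s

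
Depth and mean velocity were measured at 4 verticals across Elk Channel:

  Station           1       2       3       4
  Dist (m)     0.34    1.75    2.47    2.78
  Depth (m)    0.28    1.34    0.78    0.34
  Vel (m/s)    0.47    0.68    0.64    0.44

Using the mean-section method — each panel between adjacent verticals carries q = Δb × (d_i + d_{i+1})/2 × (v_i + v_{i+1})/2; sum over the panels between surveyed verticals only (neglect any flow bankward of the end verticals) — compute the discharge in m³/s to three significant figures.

Panel 1-2: Δb = 1.41 m, d̄ = (0.28+1.34)/2 = 0.81, v̄ = (0.47+0.68)/2 = 0.575 → q = 1.41×0.81×0.575 = 0.6567 m³/s
Panel 2-3: Δb = 0.72 m, d̄ = (1.34+0.78)/2 = 1.06, v̄ = (0.68+0.64)/2 = 0.66 → q = 0.72×1.06×0.66 = 0.5037 m³/s
Panel 3-4: Δb = 0.31 m, d̄ = (0.78+0.34)/2 = 0.56, v̄ = (0.64+0.44)/2 = 0.54 → q = 0.31×0.56×0.54 = 0.09374 m³/s
Q = Σ q = 1.254 m³/s

1.25 m³/s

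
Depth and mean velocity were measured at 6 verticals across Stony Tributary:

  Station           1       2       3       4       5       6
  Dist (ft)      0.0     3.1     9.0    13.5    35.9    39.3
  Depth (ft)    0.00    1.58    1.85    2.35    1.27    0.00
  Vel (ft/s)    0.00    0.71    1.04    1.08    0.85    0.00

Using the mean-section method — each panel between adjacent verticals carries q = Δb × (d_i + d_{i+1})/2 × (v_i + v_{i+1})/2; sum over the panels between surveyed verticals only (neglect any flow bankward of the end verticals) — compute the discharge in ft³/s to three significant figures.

Panel 1-2: Δb = 3.1 ft, d̄ = (0.00+1.58)/2 = 0.79, v̄ = (0.00+0.71)/2 = 0.355 → q = 3.1×0.79×0.355 = 0.8694 ft³/s
Panel 2-3: Δb = 5.9 ft, d̄ = (1.58+1.85)/2 = 1.715, v̄ = (0.71+1.04)/2 = 0.875 → q = 5.9×1.715×0.875 = 8.854 ft³/s
Panel 3-4: Δb = 4.5 ft, d̄ = (1.85+2.35)/2 = 2.1, v̄ = (1.04+1.08)/2 = 1.06 → q = 4.5×2.1×1.06 = 10.02 ft³/s
Panel 4-5: Δb = 22.4 ft, d̄ = (2.35+1.27)/2 = 1.81, v̄ = (1.08+0.85)/2 = 0.965 → q = 22.4×1.81×0.965 = 39.12 ft³/s
Panel 5-6: Δb = 3.4 ft, d̄ = (1.27+0.00)/2 = 0.635, v̄ = (0.85+0.00)/2 = 0.425 → q = 3.4×0.635×0.425 = 0.9176 ft³/s
Q = Σ q = 59.78 ft³/s

59.8 ft³/s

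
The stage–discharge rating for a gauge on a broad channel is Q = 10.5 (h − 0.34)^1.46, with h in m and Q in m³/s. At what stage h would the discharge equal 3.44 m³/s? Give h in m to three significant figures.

0.806 m

h − h₀ = (Q/C)^(1/b) = (3.44/10.5)^(1/1.46) = 0.4657 m
h = 0.34 + 0.4657 = 0.8057 m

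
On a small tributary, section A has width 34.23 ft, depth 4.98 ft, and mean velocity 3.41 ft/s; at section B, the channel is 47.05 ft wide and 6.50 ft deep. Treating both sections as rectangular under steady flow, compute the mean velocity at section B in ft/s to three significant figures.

Q = A₁V₁ = (34.23×4.98) × 3.41 = 581.3 ft³/s
A₂ = 47.05 × 6.50 = 305.8 ft²
V₂ = Q/A₂ = 581.3/305.8 = 1.901 ft/s

1.90 ft/s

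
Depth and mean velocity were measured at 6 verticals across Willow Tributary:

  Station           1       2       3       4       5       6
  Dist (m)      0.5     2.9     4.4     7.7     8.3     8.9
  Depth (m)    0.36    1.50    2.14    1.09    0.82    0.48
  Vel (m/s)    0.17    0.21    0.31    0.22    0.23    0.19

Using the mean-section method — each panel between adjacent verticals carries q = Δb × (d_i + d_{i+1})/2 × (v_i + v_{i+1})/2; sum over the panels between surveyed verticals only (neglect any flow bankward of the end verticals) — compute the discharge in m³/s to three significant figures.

Panel 1-2: Δb = 2.4 m, d̄ = (0.36+1.50)/2 = 0.93, v̄ = (0.17+0.21)/2 = 0.19 → q = 2.4×0.93×0.19 = 0.4241 m³/s
Panel 2-3: Δb = 1.5 m, d̄ = (1.50+2.14)/2 = 1.82, v̄ = (0.21+0.31)/2 = 0.26 → q = 1.5×1.82×0.26 = 0.7098 m³/s
Panel 3-4: Δb = 3.3 m, d̄ = (2.14+1.09)/2 = 1.615, v̄ = (0.31+0.22)/2 = 0.265 → q = 3.3×1.615×0.265 = 1.412 m³/s
Panel 4-5: Δb = 0.6 m, d̄ = (1.09+0.82)/2 = 0.955, v̄ = (0.22+0.23)/2 = 0.225 → q = 0.6×0.955×0.225 = 0.1289 m³/s
Panel 5-6: Δb = 0.6 m, d̄ = (0.82+0.48)/2 = 0.65, v̄ = (0.23+0.19)/2 = 0.21 → q = 0.6×0.65×0.21 = 0.08190 m³/s
Q = Σ q = 2.757 m³/s

2.76 m³/s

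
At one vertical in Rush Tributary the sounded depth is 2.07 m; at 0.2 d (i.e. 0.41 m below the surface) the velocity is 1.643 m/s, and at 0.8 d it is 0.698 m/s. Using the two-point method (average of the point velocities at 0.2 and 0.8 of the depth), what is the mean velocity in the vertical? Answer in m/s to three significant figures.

v̄ = (1.643 + 0.698) / 2 = 1.171 m/s

1.17 m/s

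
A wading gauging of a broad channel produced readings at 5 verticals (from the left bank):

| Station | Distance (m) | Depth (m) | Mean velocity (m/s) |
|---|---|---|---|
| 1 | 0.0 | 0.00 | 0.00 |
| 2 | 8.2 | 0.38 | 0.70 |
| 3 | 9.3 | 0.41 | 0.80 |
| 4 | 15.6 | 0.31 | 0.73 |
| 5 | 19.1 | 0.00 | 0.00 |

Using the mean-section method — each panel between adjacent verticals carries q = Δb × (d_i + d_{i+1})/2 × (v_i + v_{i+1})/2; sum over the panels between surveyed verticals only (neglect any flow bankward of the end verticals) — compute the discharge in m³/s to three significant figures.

2.80 m³/s

Panel 1-2: Δb = 8.2 m, d̄ = (0.00+0.38)/2 = 0.19, v̄ = (0.00+0.70)/2 = 0.35 → q = 8.2×0.19×0.35 = 0.5453 m³/s
Panel 2-3: Δb = 1.1 m, d̄ = (0.38+0.41)/2 = 0.395, v̄ = (0.70+0.80)/2 = 0.75 → q = 1.1×0.395×0.75 = 0.3259 m³/s
Panel 3-4: Δb = 6.3 m, d̄ = (0.41+0.31)/2 = 0.36, v̄ = (0.80+0.73)/2 = 0.765 → q = 6.3×0.36×0.765 = 1.735 m³/s
Panel 4-5: Δb = 3.5 m, d̄ = (0.31+0.00)/2 = 0.155, v̄ = (0.73+0.00)/2 = 0.365 → q = 3.5×0.155×0.365 = 0.1980 m³/s
Q = Σ q = 2.804 m³/s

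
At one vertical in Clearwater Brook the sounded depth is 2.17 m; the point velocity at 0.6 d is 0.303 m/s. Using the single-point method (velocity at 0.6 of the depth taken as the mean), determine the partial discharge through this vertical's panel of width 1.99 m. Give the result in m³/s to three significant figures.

1.31 m³/s

v̄ = v₀.₆ = 0.303 m/s
q = v̄ × d × w = 0.3030 × 2.17 × 1.99 = 1.308 m³/s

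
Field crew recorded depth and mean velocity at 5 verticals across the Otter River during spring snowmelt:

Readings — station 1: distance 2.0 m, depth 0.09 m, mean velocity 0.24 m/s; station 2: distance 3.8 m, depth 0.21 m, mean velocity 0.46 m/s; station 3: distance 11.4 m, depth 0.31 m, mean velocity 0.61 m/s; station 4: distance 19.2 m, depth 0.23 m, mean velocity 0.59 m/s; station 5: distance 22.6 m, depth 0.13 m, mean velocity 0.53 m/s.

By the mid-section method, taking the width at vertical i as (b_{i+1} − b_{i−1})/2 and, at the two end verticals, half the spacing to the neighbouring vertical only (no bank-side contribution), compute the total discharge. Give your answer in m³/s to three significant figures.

w_1 = (3.8 − 2.0)/2 = 0.9 m; q_1 = 0.24 × 0.09 × 0.9 = 0.01944 m³/s
w_2 = (11.4 − 2.0)/2 = 4.7 m; q_2 = 0.46 × 0.21 × 4.7 = 0.4540 m³/s
w_3 = (19.2 − 3.8)/2 = 7.7 m; q_3 = 0.61 × 0.31 × 7.7 = 1.456 m³/s
w_4 = (22.6 − 11.4)/2 = 5.6 m; q_4 = 0.59 × 0.23 × 5.6 = 0.7599 m³/s
w_5 = (22.6 − 19.2)/2 = 1.7 m; q_5 = 0.53 × 0.13 × 1.7 = 0.1171 m³/s
Q = Σ qᵢ = 2.807 m³/s

2.81 m³/s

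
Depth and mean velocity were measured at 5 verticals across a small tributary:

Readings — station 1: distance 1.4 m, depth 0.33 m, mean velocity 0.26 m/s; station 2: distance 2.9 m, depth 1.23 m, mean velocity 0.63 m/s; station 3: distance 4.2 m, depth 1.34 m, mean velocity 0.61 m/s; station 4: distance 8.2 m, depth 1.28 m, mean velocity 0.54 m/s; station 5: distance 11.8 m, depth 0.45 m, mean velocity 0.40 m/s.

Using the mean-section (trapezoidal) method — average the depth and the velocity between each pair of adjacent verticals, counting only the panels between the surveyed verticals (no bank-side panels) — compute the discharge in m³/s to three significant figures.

Panel 1-2: Δb = 1.5 m, d̄ = (0.33+1.23)/2 = 0.78, v̄ = (0.26+0.63)/2 = 0.445 → q = 1.5×0.78×0.445 = 0.5207 m³/s
Panel 2-3: Δb = 1.3 m, d̄ = (1.23+1.34)/2 = 1.285, v̄ = (0.63+0.61)/2 = 0.62 → q = 1.3×1.285×0.62 = 1.036 m³/s
Panel 3-4: Δb = 4 m, d̄ = (1.34+1.28)/2 = 1.31, v̄ = (0.61+0.54)/2 = 0.575 → q = 4×1.31×0.575 = 3.013 m³/s
Panel 4-5: Δb = 3.6 m, d̄ = (1.28+0.45)/2 = 0.865, v̄ = (0.54+0.40)/2 = 0.47 → q = 3.6×0.865×0.47 = 1.464 m³/s
Q = Σ q = 6.033 m³/s

6.03 m³/s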